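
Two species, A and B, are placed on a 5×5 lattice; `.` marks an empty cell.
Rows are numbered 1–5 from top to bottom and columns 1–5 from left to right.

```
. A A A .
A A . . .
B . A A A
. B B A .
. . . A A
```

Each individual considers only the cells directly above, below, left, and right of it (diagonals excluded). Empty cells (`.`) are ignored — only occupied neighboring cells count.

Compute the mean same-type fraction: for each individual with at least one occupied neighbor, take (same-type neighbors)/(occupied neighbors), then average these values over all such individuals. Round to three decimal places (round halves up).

0.786

(1,2)A 2/2
(1,3)A 2/2
(1,4)A 1/1
(2,1)A 1/2
(2,2)A 2/2
(3,1)B 0/1
(3,3)A 1/2
(3,4)A 3/3
(3,5)A 1/1
(4,2)B 1/1
(4,3)B 1/3
(4,4)A 2/3
(5,4)A 2/2
(5,5)A 1/1
Sum over 14 individuals: 2/2 + 2/2 + 1/1 + 1/2 + 2/2 + 0/1 + 1/2 + 3/3 + 1/1 + 1/1 + 1/3 + 2/3 + 2/2 + 1/1 = 11; mean = 11 ÷ 14 = 11/14 = 0.785714… → 0.786.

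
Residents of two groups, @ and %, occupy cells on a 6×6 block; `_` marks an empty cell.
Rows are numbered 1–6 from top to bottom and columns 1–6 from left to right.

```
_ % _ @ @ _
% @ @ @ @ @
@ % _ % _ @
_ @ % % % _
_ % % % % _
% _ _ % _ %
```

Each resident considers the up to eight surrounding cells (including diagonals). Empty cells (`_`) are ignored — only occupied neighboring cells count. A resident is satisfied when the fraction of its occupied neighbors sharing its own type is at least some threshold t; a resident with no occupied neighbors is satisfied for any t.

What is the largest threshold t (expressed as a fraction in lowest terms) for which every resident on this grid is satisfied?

(1,2)% 1/3
(1,4)@ 4/4
(1,5)@ 4/4
(2,1)% 2/4
(2,2)@ 2/5
(2,3)@ 3/6
(2,4)@ 4/5
(2,5)@ 5/6
(2,6)@ 3/3
(3,1)@ 2/4
(3,2)% 2/6
(3,4)% 3/6
(3,6)@ 2/3
(4,2)@ 1/5
(4,3)% 6/7
(4,4)% 6/6
(4,5)% 4/5
(5,2)% 3/4
(5,3)% 5/6
(5,4)% 6/6
(5,5)% 5/5
(6,1)% 1/1
(6,4)% 3/3
(6,6)% 1/1
The smallest same-type fraction is 1/5 at (4,2), which reduces to 1/5. Any threshold above that leaves this resident unsatisfied.

1/5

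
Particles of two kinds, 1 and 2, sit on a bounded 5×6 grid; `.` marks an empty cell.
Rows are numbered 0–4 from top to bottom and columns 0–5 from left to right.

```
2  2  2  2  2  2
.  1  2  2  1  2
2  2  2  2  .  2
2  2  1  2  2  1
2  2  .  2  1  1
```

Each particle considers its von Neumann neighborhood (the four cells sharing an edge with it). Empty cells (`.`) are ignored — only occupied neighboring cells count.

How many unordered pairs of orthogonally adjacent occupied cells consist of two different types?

Scan each occupied cell's neighbors to the right and below so each pair is counted once.
Row 0: 2(0,0)–2(0,1)= 2(0,1)–2(0,2)= 2(0,1)–1(1,1)≠ 2(0,2)–2(0,3)= 2(0,2)–2(1,2)= 2(0,3)–2(0,4)= 2(0,3)–2(1,3)= 2(0,4)–2(0,5)= 2(0,4)–1(1,4)≠ 2(0,5)–2(1,5)=  → 2/10 unlike.
Row 1: 1(1,1)–2(1,2)≠ 1(1,1)–2(2,1)≠ 2(1,2)–2(1,3)= 2(1,2)–2(2,2)= 2(1,3)–1(1,4)≠ 2(1,3)–2(2,3)= 1(1,4)–2(1,5)≠ 2(1,5)–2(2,5)=  → 4/8 unlike.
Row 2: 2(2,0)–2(2,1)= 2(2,0)–2(3,0)= 2(2,1)–2(2,2)= 2(2,1)–2(3,1)= 2(2,2)–2(2,3)= 2(2,2)–1(3,2)≠ 2(2,3)–2(3,3)= 2(2,5)–1(3,5)≠  → 2/8 unlike.
Row 3: 2(3,0)–2(3,1)= 2(3,0)–2(4,0)= 2(3,1)–1(3,2)≠ 2(3,1)–2(4,1)= 1(3,2)–2(3,3)≠ 2(3,3)–2(3,4)= 2(3,3)–2(4,3)= 2(3,4)–1(3,5)≠ 2(3,4)–1(4,4)≠ 1(3,5)–1(4,5)=  → 4/10 unlike.
Row 4: 2(4,0)–2(4,1)= 2(4,3)–1(4,4)≠ 1(4,4)–1(4,5)=  → 1/3 unlike.
Total adjacent occupied pairs: 39; unlike-type pairs: 13.

13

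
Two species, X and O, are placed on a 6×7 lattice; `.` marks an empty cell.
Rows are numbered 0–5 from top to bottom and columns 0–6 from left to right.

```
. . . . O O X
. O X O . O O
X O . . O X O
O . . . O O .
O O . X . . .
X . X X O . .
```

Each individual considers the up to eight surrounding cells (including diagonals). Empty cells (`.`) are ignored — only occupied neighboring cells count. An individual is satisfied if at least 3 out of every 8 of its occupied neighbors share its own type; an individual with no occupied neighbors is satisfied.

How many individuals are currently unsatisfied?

(0,4)O 3/3 ✓
(0,5)O 3/4 ✓
(0,6)X 0/3 ✗
(1,1)O 1/3 ✗
(1,2)X 0/3 ✗
(1,3)O 2/3 ✓
(1,5)O 5/7 ✓
(1,6)O 3/5 ✓
(2,0)X 0/3 ✗
(2,1)O 2/4 ✓
(2,4)O 4/5 ✓
(2,5)X 0/6 ✗
(2,6)O 3/4 ✓
(3,0)O 3/4 ✓
(3,4)O 2/4 ✓
(3,5)O 3/4 ✓
(4,0)O 2/3 ✓
(4,1)O 2/4 ✓
(4,3)X 2/4 ✓
(5,0)X 0/2 ✗
(5,2)X 2/3 ✓
(5,3)X 2/3 ✓
(5,4)O 0/2 ✗
Unsatisfied: (0,6), (1,1), (1,2), (2,0), (2,5), (5,0), (5,4) — 7 in total.

7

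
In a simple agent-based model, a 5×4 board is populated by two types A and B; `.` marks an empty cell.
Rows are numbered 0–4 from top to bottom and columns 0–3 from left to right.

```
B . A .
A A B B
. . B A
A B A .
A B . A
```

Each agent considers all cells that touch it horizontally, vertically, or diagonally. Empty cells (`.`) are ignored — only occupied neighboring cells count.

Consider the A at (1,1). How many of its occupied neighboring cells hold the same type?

2

Occupied neighbors of (1,1): (0,0)=B, (0,2)=A, (1,0)=A, (1,2)=B, (2,2)=B.
Same type (A): 2 of 5.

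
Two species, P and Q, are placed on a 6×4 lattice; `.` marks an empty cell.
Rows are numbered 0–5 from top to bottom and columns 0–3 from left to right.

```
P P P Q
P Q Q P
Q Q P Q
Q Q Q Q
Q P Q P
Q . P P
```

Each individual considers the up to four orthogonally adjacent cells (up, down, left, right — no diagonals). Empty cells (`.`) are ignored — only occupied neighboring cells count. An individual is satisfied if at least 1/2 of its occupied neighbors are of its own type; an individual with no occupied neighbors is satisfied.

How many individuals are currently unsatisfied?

Row 0: (0,0)P 2/2 ok · (0,1)P 2/3 ok · (0,2)P 1/3 unhappy · (0,3)Q 0/2 unhappy
Row 1: (1,0)P 1/3 unhappy · (1,1)Q 2/4 ok · (1,2)Q 1/4 unhappy · (1,3)P 0/3 unhappy
Row 2: (2,0)Q 2/3 ok · (2,1)Q 3/4 ok · (2,2)P 0/4 unhappy · (2,3)Q 1/3 unhappy
Row 3: (3,0)Q 3/3 ok · (3,1)Q 3/4 ok · (3,2)Q 3/4 ok · (3,3)Q 2/3 ok
Row 4: (4,0)Q 2/3 ok · (4,1)P 0/3 unhappy · (4,2)Q 1/4 unhappy · (4,3)P 1/3 unhappy
Row 5: (5,0)Q 1/1 ok · (5,2)P 1/2 ok · (5,3)P 2/2 ok
Unsatisfied: (0,2), (0,3), (1,0), (1,2), (1,3), (2,2), (2,3), (4,1), (4,2), (4,3) — 10 in total.

10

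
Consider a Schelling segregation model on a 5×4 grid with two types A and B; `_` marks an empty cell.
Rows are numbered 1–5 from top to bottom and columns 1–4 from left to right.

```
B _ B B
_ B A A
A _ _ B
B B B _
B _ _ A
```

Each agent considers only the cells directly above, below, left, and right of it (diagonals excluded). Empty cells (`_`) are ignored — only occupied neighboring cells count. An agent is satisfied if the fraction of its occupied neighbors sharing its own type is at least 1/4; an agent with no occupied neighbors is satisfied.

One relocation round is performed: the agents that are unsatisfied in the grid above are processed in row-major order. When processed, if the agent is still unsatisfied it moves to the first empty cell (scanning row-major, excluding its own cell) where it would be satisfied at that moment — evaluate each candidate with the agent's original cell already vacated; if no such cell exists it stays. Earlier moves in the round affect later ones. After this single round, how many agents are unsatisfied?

0

Initially unsatisfied (in order): (2,2), (3,1), (3,4).
  (2,2) → (1,2).
  (3,1) → (2,2).
  (3,4) → (2,1).
Resulting grid:
B B B B
B A A A
_ _ _ _
B B B _
B _ _ A
All satisfied now.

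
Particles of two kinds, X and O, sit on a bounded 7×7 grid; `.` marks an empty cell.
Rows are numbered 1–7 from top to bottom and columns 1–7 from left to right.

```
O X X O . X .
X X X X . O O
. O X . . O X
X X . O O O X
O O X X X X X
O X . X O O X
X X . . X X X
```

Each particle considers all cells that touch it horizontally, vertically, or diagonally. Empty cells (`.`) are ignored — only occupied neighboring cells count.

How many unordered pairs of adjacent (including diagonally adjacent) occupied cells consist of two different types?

53

Scan each occupied cell's neighbors to the right and below (and the two forward diagonals) so each pair is counted once.
Row 1: O(1,1)–X(1,2)≠ O(1,1)–X(2,1)≠ O(1,1)–X(2,2)≠ X(1,2)–X(1,3)= X(1,2)–X(2,2)= X(1,2)–X(2,3)= X(1,2)–X(2,1)= X(1,3)–O(1,4)≠ X(1,3)–X(2,3)= X(1,3)–X(2,4)= X(1,3)–X(2,2)= O(1,4)–X(2,4)≠ O(1,4)–X(2,3)≠ X(1,6)–O(2,6)≠ X(1,6)–O(2,7)≠  → 8/15 unlike.
Row 2: X(2,1)–X(2,2)= X(2,1)–O(3,2)≠ X(2,2)–X(2,3)= X(2,2)–O(3,2)≠ X(2,2)–X(3,3)= X(2,3)–X(2,4)= X(2,3)–X(3,3)= X(2,3)–O(3,2)≠ X(2,4)–X(3,3)= O(2,6)–O(2,7)= O(2,6)–O(3,6)= O(2,6)–X(3,7)≠ O(2,7)–X(3,7)≠ O(2,7)–O(3,6)=  → 5/14 unlike.
Row 3: O(3,2)–X(3,3)≠ O(3,2)–X(4,2)≠ O(3,2)–X(4,1)≠ X(3,3)–O(4,4)≠ X(3,3)–X(4,2)= O(3,6)–X(3,7)≠ O(3,6)–O(4,6)= O(3,6)–X(4,7)≠ O(3,6)–O(4,5)= X(3,7)–X(4,7)= X(3,7)–O(4,6)≠  → 7/11 unlike.
Row 4: X(4,1)–X(4,2)= X(4,1)–O(5,1)≠ X(4,1)–O(5,2)≠ X(4,2)–O(5,2)≠ X(4,2)–X(5,3)= X(4,2)–O(5,1)≠ O(4,4)–O(4,5)= O(4,4)–X(5,4)≠ O(4,4)–X(5,5)≠ O(4,4)–X(5,3)≠ O(4,5)–O(4,6)= O(4,5)–X(5,5)≠ O(4,5)–X(5,6)≠ O(4,5)–X(5,4)≠ O(4,6)–X(4,7)≠ O(4,6)–X(5,6)≠ O(4,6)–X(5,7)≠ O(4,6)–X(5,5)≠ X(4,7)–X(5,7)= X(4,7)–X(5,6)=  → 14/20 unlike.
Row 5: O(5,1)–O(5,2)= O(5,1)–O(6,1)= O(5,1)–X(6,2)≠ O(5,2)–X(5,3)≠ O(5,2)–X(6,2)≠ O(5,2)–O(6,1)= X(5,3)–X(5,4)= X(5,3)–X(6,4)= X(5,3)–X(6,2)= X(5,4)–X(5,5)= X(5,4)–X(6,4)= X(5,4)–O(6,5)≠ X(5,5)–X(5,6)= X(5,5)–O(6,5)≠ X(5,5)–O(6,6)≠ X(5,5)–X(6,4)= X(5,6)–X(5,7)= X(5,6)–O(6,6)≠ X(5,6)–X(6,7)= X(5,6)–O(6,5)≠ X(5,7)–X(6,7)= X(5,7)–O(6,6)≠  → 9/22 unlike.
Row 6: O(6,1)–X(6,2)≠ O(6,1)–X(7,1)≠ O(6,1)–X(7,2)≠ X(6,2)–X(7,2)= X(6,2)–X(7,1)= X(6,4)–O(6,5)≠ X(6,4)–X(7,5)= O(6,5)–O(6,6)= O(6,5)–X(7,5)≠ O(6,5)–X(7,6)≠ O(6,6)–X(6,7)≠ O(6,6)–X(7,6)≠ O(6,6)–X(7,7)≠ O(6,6)–X(7,5)≠ X(6,7)–X(7,7)= X(6,7)–X(7,6)=  → 10/16 unlike.
Row 7: X(7,1)–X(7,2)= X(7,5)–X(7,6)= X(7,6)–X(7,7)=  → 0/3 unlike.
Total adjacent occupied pairs: 101; unlike-type pairs: 53.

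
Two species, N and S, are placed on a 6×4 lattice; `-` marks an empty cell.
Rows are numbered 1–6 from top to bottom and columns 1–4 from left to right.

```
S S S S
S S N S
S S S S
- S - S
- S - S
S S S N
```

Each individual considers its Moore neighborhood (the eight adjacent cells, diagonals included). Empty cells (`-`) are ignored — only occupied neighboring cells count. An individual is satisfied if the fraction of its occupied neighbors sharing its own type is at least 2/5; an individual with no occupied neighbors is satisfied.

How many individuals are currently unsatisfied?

2

Row 1: (1,1)S 3/3 ok · (1,2)S 4/5 ok · (1,3)S 4/5 ok · (1,4)S 2/3 ok
Row 2: (2,1)S 5/5 ok · (2,2)S 7/8 ok · (2,3)N 0/8 unhappy · (2,4)S 4/5 ok
Row 3: (3,1)S 4/4 ok · (3,2)S 5/6 ok · (3,3)S 6/7 ok · (3,4)S 3/4 ok
Row 4: (4,2)S 4/4 ok · (4,4)S 3/3 ok
Row 5: (5,2)S 4/4 ok · (5,4)S 2/3 ok
Row 6: (6,1)S 2/2 ok · (6,2)S 3/3 ok · (6,3)S 3/4 ok · (6,4)N 0/2 unhappy
Unsatisfied: (2,3), (6,4) — 2 in total.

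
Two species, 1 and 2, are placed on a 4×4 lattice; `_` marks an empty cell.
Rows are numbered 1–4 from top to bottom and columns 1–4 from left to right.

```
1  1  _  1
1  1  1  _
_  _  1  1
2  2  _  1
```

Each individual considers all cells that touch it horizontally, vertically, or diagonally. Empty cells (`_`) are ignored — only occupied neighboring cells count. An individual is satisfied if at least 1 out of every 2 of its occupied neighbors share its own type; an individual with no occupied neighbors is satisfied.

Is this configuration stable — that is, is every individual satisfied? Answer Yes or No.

Yes

Row 1: (1,1)1 3/3 ✓ · (1,2)1 4/4 ✓ · (1,4)1 1/1 ✓
Row 2: (2,1)1 3/3 ✓ · (2,2)1 5/5 ✓ · (2,3)1 5/5 ✓
Row 3: (3,3)1 4/5 ✓ · (3,4)1 3/3 ✓
Row 4: (4,1)2 1/1 ✓ · (4,2)2 1/2 ✓ · (4,4)1 2/2 ✓
All meet the threshold, so the configuration is stable.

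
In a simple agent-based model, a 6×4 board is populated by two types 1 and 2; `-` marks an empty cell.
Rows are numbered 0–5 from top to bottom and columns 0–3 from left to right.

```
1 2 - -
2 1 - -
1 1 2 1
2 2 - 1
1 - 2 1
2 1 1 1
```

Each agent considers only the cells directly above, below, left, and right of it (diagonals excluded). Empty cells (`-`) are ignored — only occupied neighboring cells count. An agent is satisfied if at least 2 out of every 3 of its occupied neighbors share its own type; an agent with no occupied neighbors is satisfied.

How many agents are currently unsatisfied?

14

(0,0)1 0/2 ✗
(0,1)2 0/2 ✗
(1,0)2 0/3 ✗
(1,1)1 1/3 ✗
(2,0)1 1/3 ✗
(2,1)1 2/4 ✗
(2,2)2 0/2 ✗
(2,3)1 1/2 ✗
(3,0)2 1/3 ✗
(3,1)2 1/2 ✗
(3,3)1 2/2 ✓
(4,0)1 0/2 ✗
(4,2)2 0/2 ✗
(4,3)1 2/3 ✓
(5,0)2 0/2 ✗
(5,1)1 1/2 ✗
(5,2)1 2/3 ✓
(5,3)1 2/2 ✓
Unsatisfied: (0,0), (0,1), (1,0), (1,1), (2,0), (2,1), (2,2), (2,3), (3,0), (3,1), (4,0), (4,2), (5,0), (5,1) — 14 in total.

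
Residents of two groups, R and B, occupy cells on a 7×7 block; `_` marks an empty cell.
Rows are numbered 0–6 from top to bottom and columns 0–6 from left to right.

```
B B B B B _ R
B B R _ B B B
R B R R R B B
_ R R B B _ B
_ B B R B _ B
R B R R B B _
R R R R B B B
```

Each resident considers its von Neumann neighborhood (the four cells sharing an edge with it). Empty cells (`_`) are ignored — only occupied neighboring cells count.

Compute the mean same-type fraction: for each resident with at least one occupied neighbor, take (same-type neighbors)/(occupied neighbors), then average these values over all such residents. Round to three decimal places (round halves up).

0.659

(0,0)B 2/2
(0,1)B 3/3
(0,2)B 2/3
(0,3)B 2/2
(0,4)B 2/2
(0,6)R 0/1
(1,0)B 2/3
(1,1)B 3/4
(1,2)R 1/3
(1,4)B 2/3
(1,5)B 3/3
(1,6)B 2/3
(2,0)R 0/2
(2,1)B 1/4
(2,2)R 3/4
(2,3)R 2/3
(2,4)R 1/4
(2,5)B 2/3
(2,6)B 3/3
(3,1)R 1/3
(3,2)R 2/4
(3,3)B 1/4
(3,4)B 2/3
(3,6)B 2/2
(4,1)B 2/3
(4,2)B 1/4
(4,3)R 1/4
(4,4)B 2/3
(4,6)B 1/1
(5,0)R 1/2
(5,1)B 1/4
(5,2)R 2/4
(5,3)R 3/4
(5,4)B 3/4
(5,5)B 2/2
(6,0)R 2/2
(6,1)R 2/3
(6,2)R 3/3
(6,3)R 2/3
(6,4)B 2/3
(6,5)B 3/3
(6,6)B 1/1
Sum over 42 residents: 2/2 + 3/3 + 2/3 + 2/2 + 2/2 + 0/1 + 2/3 + 3/4 + 1/3 + 2/3 + 3/3 + 2/3 + 0/2 + 1/4 + 3/4 + 2/3 + 1/4 + 2/3 + 3/3 + 1/3 + 2/4 + 1/4 + 2/3 + 2/2 + 2/3 + 1/4 + 1/4 + 2/3 + 1/1 + 1/2 + 1/4 + 2/4 + 3/4 + 3/4 + 2/2 + 2/2 + 2/3 + 3/3 + 2/3 + 2/3 + 3/3 + 1/1 = 83/3; mean = 83/3 ÷ 42 = 83/126 = 0.658730… → 0.659.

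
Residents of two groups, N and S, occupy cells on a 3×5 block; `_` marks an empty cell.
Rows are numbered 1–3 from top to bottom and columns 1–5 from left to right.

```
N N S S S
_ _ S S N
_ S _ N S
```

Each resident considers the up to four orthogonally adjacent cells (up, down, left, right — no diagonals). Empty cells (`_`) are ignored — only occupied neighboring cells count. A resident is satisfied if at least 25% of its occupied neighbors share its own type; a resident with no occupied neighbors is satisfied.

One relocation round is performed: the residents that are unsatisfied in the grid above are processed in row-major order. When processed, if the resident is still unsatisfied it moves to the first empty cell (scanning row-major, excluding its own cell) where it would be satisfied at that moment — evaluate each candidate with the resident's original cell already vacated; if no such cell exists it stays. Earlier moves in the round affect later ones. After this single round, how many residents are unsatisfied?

Initially unsatisfied (in order): (2,5), (3,4), (3,5).
  (2,5) → (2,1).
  (3,4) → (2,2).
  (3,5): now satisfied by earlier moves; stays.
Resulting grid:
N N S S S
N N S S _
_ S _ _ S
Unsatisfied now: (3,2).

1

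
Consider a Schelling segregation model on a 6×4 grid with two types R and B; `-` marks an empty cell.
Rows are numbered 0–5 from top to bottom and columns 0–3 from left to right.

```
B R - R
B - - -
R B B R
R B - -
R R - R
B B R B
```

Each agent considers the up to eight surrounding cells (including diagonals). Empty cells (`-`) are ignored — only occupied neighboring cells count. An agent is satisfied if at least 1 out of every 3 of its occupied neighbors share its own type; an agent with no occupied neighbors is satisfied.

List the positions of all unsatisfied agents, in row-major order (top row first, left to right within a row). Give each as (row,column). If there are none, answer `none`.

(0,0)B 1/2 ✓
(0,1)R 0/2 ✗
(0,3)R 0/0 ✓
(1,0)B 2/4 ✓
(2,0)R 1/4 ✗
(2,1)B 3/5 ✓
(2,2)B 2/3 ✓
(2,3)R 0/1 ✗
(3,0)R 3/5 ✓
(3,1)B 2/6 ✓
(4,0)R 2/5 ✓
(4,1)R 3/6 ✓
(4,3)R 1/2 ✓
(5,0)B 1/3 ✓
(5,1)B 1/4 ✗
(5,2)R 2/4 ✓
(5,3)B 0/2 ✗

(0,1), (2,0), (2,3), (5,1), (5,3)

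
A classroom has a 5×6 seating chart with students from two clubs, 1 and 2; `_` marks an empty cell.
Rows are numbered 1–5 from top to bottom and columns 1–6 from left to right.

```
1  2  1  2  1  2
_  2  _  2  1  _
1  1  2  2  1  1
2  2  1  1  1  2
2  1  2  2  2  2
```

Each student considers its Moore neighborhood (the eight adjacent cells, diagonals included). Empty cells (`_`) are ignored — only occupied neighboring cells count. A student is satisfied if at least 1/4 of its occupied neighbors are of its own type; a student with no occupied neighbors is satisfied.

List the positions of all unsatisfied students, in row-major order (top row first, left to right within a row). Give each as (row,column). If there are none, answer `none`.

(1,1)1 0/2 unhappy
(1,2)2 1/3 ok
(1,3)1 0/4 unhappy
(1,4)2 1/4 ok
(1,5)1 1/4 ok
(1,6)2 0/2 unhappy
(2,2)2 2/6 ok
(2,4)2 3/7 ok
(2,5)1 3/7 ok
(3,1)1 1/4 ok
(3,2)1 2/6 ok
(3,3)2 4/7 ok
(3,4)2 2/7 ok
(3,5)1 4/7 ok
(3,6)1 3/4 ok
(4,1)2 2/5 ok
(4,2)2 4/8 ok
(4,3)1 3/8 ok
(4,4)1 3/8 ok
(4,5)1 3/8 ok
(4,6)2 2/5 ok
(5,1)2 2/3 ok
(5,2)1 1/5 unhappy
(5,3)2 2/5 ok
(5,4)2 2/5 ok
(5,5)2 3/5 ok
(5,6)2 2/3 ok

(1,1), (1,3), (1,6), (5,2)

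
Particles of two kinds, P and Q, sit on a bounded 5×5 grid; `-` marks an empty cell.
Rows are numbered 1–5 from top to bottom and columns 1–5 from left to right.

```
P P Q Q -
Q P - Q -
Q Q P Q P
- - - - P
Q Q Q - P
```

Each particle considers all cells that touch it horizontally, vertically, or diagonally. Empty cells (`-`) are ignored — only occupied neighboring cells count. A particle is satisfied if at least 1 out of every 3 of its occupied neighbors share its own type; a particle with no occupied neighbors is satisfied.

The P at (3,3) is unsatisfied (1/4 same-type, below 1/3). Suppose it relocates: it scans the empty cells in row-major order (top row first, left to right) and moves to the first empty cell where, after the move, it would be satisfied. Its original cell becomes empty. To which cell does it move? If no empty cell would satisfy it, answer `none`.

(4,4)

Vacating (3,3). Empty cells in order:
  (1,5): 0/2 same-type → still unsatisfied.
  (2,3): 2/7 same-type → still unsatisfied.
  (2,5): 1/4 same-type → still unsatisfied.
  (4,1): 0/4 same-type → still unsatisfied.
  (4,2): 0/5 same-type → still unsatisfied.
  (4,3): 0/4 same-type → still unsatisfied.
  (4,4): 3/5 same-type → satisfied — stop here.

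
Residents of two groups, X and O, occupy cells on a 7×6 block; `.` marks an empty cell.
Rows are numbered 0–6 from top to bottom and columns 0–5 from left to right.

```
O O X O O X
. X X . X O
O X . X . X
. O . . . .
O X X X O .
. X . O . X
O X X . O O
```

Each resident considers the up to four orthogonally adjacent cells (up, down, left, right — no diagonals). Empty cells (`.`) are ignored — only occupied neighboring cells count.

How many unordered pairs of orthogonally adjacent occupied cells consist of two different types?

16

Scan each occupied cell's neighbors to the right and below so each pair is counted once.
From row 0: 6 unlike of 9 pairs (running 6/9).
From row 1: 2 unlike of 4 pairs (running 8/13).
From row 2: 2 unlike of 2 pairs (running 10/15).
From row 3: 1 unlike of 1 pairs (running 11/16).
From row 4: 3 unlike of 6 pairs (running 14/22).
From row 5: 1 unlike of 2 pairs (running 15/24).
From row 6: 1 unlike of 3 pairs (running 16/27).
Total adjacent occupied pairs: 27; unlike-type pairs: 16.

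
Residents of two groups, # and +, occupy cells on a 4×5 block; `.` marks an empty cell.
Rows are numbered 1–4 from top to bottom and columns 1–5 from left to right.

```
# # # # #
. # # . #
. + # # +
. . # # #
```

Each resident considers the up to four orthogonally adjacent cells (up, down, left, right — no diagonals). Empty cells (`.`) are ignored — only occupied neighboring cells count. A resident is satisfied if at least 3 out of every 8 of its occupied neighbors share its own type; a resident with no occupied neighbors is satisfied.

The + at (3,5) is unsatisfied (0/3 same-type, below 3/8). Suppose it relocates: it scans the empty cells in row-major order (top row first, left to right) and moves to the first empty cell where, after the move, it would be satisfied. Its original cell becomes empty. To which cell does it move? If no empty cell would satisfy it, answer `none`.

(3,1)

Vacating (3,5). Empty cells in order:
  (2,1): 0/2 same-type → still unsatisfied.
  (2,4): 0/4 same-type → still unsatisfied.
  (3,1): 1/1 same-type → satisfied — stop here.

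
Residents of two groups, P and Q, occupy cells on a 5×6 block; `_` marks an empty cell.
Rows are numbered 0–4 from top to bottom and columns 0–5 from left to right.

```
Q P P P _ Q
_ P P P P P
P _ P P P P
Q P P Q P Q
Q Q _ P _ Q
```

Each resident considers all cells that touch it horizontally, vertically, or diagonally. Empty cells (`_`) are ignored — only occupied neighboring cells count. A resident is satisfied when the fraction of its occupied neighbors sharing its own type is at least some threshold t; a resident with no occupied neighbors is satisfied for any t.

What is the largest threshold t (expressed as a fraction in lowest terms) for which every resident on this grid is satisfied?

(0,0)Q 0/2
(0,1)P 3/4
(0,2)P 5/5
(0,3)P 4/4
(0,5)Q 0/2
(1,1)P 5/6
(1,2)P 7/7
(1,3)P 7/7
(1,4)P 6/7
(1,5)P 3/4
(2,0)P 2/3
(2,2)P 6/7
(2,3)P 7/8
(2,4)P 6/8
(2,5)P 4/5
(3,0)Q 2/4
(3,1)P 3/6
(3,2)P 4/6
(3,3)Q 0/6
(3,4)P 4/7
(3,5)Q 1/4
(4,0)Q 2/3
(4,1)Q 2/4
(4,3)P 2/3
(4,5)Q 1/2
The smallest same-type fraction is 0/2 at (0,0), which reduces to 0/1. Any threshold above that leaves this resident unsatisfied.

0/1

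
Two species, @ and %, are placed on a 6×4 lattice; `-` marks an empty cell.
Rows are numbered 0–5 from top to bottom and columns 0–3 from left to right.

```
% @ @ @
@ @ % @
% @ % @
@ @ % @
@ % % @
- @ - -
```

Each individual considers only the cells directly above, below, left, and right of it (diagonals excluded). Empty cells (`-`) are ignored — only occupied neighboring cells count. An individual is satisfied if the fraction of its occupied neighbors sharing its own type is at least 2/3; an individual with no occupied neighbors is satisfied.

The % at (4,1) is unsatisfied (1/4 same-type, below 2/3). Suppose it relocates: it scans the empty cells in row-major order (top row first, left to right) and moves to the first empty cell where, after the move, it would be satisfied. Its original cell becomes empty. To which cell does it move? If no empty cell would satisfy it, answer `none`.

Vacating (4,1). Empty cells in order:
  (5,0): 0/2 same-type → still unsatisfied.
  (5,2): 1/2 same-type → still unsatisfied.
  (5,3): 0/1 same-type → still unsatisfied.

none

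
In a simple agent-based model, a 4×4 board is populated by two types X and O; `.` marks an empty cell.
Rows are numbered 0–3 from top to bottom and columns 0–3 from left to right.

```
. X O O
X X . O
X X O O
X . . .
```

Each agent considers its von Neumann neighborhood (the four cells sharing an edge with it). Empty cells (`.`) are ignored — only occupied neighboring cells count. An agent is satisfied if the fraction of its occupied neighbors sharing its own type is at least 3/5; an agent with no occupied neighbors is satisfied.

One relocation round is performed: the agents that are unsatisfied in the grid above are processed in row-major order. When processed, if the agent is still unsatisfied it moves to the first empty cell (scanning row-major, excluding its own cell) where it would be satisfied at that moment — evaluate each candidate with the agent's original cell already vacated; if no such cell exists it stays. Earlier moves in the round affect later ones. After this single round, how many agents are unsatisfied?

0

Initially unsatisfied (in order): (0,1), (0,2), (2,2).
  (0,1) → (0,0).
  (0,2): now satisfied by earlier moves; stays.
  (2,2) → (1,2).
Resulting grid:
X . O O
X X O O
X X . O
X . . .
All satisfied now.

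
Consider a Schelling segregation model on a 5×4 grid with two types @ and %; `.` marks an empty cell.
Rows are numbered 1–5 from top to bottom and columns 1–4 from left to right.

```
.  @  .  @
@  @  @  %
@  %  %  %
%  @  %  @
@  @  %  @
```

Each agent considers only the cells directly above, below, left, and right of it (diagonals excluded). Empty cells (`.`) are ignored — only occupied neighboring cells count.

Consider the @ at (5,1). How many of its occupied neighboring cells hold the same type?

Occupied neighbors of (5,1): (4,1)=%, (5,2)=@.
Same type (@): 1 of 2.

1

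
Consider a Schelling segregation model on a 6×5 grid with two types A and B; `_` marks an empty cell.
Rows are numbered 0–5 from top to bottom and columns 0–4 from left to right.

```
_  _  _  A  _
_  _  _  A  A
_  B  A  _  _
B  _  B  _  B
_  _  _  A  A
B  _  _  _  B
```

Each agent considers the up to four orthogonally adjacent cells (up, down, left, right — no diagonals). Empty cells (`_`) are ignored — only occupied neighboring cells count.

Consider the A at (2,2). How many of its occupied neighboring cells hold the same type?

Occupied neighbors of (2,2): (3,2)=B, (2,1)=B.
Same type (A): 0 of 2.

0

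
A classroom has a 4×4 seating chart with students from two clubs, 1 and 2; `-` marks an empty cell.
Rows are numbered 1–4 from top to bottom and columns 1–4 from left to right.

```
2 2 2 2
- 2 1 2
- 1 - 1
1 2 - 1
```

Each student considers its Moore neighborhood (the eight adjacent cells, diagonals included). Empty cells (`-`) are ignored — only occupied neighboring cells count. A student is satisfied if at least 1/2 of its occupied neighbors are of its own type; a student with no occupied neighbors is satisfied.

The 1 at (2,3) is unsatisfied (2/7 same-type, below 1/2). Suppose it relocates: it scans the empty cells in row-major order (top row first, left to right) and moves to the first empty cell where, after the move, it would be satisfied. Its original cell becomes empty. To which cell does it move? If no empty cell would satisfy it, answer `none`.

(3,1)

Vacating (2,3). Empty cells in order:
  (2,1): 1/4 same-type → still unsatisfied.
  (3,1): 2/4 same-type → satisfied — stop here.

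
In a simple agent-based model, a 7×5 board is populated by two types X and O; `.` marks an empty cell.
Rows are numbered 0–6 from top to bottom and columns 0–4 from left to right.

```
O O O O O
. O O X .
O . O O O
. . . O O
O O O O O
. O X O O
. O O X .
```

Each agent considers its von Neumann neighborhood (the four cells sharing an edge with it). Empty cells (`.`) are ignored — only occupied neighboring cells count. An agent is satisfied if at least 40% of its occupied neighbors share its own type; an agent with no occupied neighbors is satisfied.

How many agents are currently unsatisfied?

4

(0,0)O 1/1 ok
(0,1)O 3/3 ok
(0,2)O 3/3 ok
(0,3)O 2/3 ok
(0,4)O 1/1 ok
(1,1)O 2/2 ok
(1,2)O 3/4 ok
(1,3)X 0/3 unhappy
(2,0)O 0/0 ok
(2,2)O 2/2 ok
(2,3)O 3/4 ok
(2,4)O 2/2 ok
(3,3)O 3/3 ok
(3,4)O 3/3 ok
(4,0)O 1/1 ok
(4,1)O 3/3 ok
(4,2)O 2/3 ok
(4,3)O 4/4 ok
(4,4)O 3/3 ok
(5,1)O 2/3 ok
(5,2)X 0/4 unhappy
(5,3)O 2/4 ok
(5,4)O 2/2 ok
(6,1)O 2/2 ok
(6,2)O 1/3 unhappy
(6,3)X 0/2 unhappy
Unsatisfied: (1,3), (5,2), (6,2), (6,3) — 4 in total.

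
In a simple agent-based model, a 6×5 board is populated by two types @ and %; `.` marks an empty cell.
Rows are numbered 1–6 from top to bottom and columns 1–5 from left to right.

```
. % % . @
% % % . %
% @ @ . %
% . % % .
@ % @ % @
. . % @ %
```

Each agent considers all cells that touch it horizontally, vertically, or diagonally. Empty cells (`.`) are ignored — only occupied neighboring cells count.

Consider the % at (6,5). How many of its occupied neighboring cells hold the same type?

Occupied neighbors of (6,5): (5,4)=%, (5,5)=@, (6,4)=@.
Same type (%): 1 of 3.

1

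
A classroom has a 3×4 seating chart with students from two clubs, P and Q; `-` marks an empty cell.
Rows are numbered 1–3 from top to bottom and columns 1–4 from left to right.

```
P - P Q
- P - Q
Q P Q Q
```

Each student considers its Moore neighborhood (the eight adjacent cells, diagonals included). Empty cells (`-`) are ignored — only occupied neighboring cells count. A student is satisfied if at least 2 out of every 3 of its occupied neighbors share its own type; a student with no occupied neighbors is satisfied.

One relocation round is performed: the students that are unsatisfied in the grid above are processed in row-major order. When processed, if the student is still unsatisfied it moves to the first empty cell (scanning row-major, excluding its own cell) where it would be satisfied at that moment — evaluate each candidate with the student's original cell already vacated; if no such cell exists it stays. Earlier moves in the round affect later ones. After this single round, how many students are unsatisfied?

Initially unsatisfied (in order): (1,3), (1,4), (2,2), (3,1), (3,2), (3,3).
  (1,3) → (1,2).
  (1,4): now satisfied by earlier moves; stays.
  (2,2) → (2,1).
  (3,1) → (1,3).
  (3,2) → (3,1).
  (3,3): now satisfied by earlier moves; stays.
Resulting grid:
P P Q Q
P - - Q
P - Q Q
All satisfied now.

0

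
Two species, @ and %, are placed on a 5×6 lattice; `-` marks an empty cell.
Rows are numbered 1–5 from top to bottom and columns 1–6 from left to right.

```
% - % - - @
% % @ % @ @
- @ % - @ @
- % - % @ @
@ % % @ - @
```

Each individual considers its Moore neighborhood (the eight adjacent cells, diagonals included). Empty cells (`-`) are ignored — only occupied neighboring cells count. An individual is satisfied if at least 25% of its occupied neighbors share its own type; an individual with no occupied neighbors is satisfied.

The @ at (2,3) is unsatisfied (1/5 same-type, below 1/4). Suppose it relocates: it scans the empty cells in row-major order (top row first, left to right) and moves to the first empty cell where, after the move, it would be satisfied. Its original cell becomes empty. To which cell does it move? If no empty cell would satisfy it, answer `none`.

(1,4)

Vacating (2,3). Empty cells in order:
  (1,2): 0/4 same-type → still unsatisfied.
  (1,4): 1/3 same-type → satisfied — stop here.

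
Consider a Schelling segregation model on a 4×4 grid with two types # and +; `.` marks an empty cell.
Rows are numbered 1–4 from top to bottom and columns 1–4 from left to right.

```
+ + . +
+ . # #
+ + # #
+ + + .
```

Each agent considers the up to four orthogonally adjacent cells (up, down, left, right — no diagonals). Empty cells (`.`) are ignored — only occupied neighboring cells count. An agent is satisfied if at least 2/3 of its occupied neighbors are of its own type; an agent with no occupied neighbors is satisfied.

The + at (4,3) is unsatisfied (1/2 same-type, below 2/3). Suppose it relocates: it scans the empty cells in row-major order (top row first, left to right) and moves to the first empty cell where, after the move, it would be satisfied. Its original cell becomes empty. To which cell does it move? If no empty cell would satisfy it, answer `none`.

(1,3)

Vacating (4,3). Empty cells in order:
  (1,3): 2/3 same-type → satisfied — stop here.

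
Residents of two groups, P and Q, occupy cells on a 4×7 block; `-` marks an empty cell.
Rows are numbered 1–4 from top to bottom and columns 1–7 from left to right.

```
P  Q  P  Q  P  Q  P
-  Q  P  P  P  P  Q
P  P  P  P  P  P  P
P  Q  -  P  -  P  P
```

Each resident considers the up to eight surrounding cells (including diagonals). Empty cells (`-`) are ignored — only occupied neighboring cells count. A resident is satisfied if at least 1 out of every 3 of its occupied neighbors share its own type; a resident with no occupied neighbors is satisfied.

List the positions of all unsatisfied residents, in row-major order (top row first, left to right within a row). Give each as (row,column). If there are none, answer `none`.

(1,1), (1,2), (1,4), (1,6), (2,2), (2,7), (4,2)

Row 1: (1,1)P 0/2 not · (1,2)Q 1/4 not · (1,3)P 2/5 satisfied · (1,4)Q 0/5 not · (1,5)P 3/5 satisfied · (1,6)Q 1/5 not · (1,7)P 1/3 satisfied
Row 2: (2,2)Q 1/7 not · (2,3)P 5/8 satisfied · (2,4)P 7/8 satisfied · (2,5)P 6/8 satisfied · (2,6)P 6/8 satisfied · (2,7)Q 1/5 not
Row 3: (3,1)P 2/4 satisfied · (3,2)P 4/6 satisfied · (3,3)P 5/7 satisfied · (3,4)P 6/6 satisfied · (3,5)P 7/7 satisfied · (3,6)P 6/7 satisfied · (3,7)P 4/5 satisfied
Row 4: (4,1)P 2/3 satisfied · (4,2)Q 0/4 not · (4,4)P 3/3 satisfied · (4,6)P 4/4 satisfied · (4,7)P 3/3 satisfied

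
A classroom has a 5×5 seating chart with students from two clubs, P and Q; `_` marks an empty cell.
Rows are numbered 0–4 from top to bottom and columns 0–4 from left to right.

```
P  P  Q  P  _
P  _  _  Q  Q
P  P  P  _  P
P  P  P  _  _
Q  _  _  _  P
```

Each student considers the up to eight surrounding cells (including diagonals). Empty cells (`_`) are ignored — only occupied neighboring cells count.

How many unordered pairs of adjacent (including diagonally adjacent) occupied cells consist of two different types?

Scan each occupied cell's neighbors to the right and below (and the two forward diagonals) so each pair is counted once.
From row 0: 4 unlike of 8 pairs (running 4/8).
From row 1: 3 unlike of 6 pairs (running 7/14).
From row 2: 0 unlike of 9 pairs (running 7/23).
From row 3: 2 unlike of 4 pairs (running 9/27).
Total adjacent occupied pairs: 27; unlike-type pairs: 9.

9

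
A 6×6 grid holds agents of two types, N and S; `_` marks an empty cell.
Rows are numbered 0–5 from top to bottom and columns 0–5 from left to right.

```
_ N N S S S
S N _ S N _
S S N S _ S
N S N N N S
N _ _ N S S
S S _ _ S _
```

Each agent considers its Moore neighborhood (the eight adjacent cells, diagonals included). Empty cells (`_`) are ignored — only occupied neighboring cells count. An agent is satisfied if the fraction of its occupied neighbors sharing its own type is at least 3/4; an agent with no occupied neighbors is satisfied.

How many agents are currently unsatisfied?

Row 0: (0,1)N 2/3 unhappy · (0,2)N 2/4 unhappy · (0,3)S 2/4 unhappy · (0,4)S 3/4 ok · (0,5)S 1/2 unhappy
Row 1: (1,0)S 2/4 unhappy · (1,1)N 3/6 unhappy · (1,3)S 3/6 unhappy · (1,4)N 0/6 unhappy
Row 2: (2,0)S 3/5 unhappy · (2,1)S 3/7 unhappy · (2,2)N 3/7 unhappy · (2,3)S 1/6 unhappy · (2,5)S 1/3 unhappy
Row 3: (3,0)N 1/4 unhappy · (3,1)S 2/6 unhappy · (3,2)N 3/6 unhappy · (3,3)N 4/6 unhappy · (3,4)N 2/7 unhappy · (3,5)S 3/4 ok
Row 4: (4,0)N 1/4 unhappy · (4,3)N 3/5 unhappy · (4,4)S 3/6 unhappy · (4,5)S 3/4 ok
Row 5: (5,0)S 1/2 unhappy · (5,1)S 1/2 unhappy · (5,4)S 2/3 unhappy
Unsatisfied: (0,1), (0,2), (0,3), (0,5), (1,0), (1,1), (1,3), (1,4), (2,0), (2,1), (2,2), (2,3), (2,5), (3,0), (3,1), (3,2), (3,3), (3,4), (4,0), (4,3), (4,4), (5,0), (5,1), (5,4) — 24 in total.

24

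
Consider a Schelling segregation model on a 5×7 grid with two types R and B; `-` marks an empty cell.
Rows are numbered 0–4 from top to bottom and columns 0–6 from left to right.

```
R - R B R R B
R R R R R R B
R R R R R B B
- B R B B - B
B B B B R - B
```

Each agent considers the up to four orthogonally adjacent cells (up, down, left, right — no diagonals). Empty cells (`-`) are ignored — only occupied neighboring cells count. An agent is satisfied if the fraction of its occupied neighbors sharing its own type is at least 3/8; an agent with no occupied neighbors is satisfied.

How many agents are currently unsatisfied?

6

(0,0)R 1/1 satisfied
(0,2)R 1/2 satisfied
(0,3)B 0/3 not
(0,4)R 2/3 satisfied
(0,5)R 2/3 satisfied
(0,6)B 1/2 satisfied
(1,0)R 3/3 satisfied
(1,1)R 3/3 satisfied
(1,2)R 4/4 satisfied
(1,3)R 3/4 satisfied
(1,4)R 4/4 satisfied
(1,5)R 2/4 satisfied
(1,6)B 2/3 satisfied
(2,0)R 2/2 satisfied
(2,1)R 3/4 satisfied
(2,2)R 4/4 satisfied
(2,3)R 3/4 satisfied
(2,4)R 2/4 satisfied
(2,5)B 1/3 not
(2,6)B 3/3 satisfied
(3,1)B 1/3 not
(3,2)R 1/4 not
(3,3)B 2/4 satisfied
(3,4)B 1/3 not
(3,6)B 2/2 satisfied
(4,0)B 1/1 satisfied
(4,1)B 3/3 satisfied
(4,2)B 2/3 satisfied
(4,3)B 2/3 satisfied
(4,4)R 0/2 not
(4,6)B 1/1 satisfied
Unsatisfied: (0,3), (2,5), (3,1), (3,2), (3,4), (4,4) — 6 in total.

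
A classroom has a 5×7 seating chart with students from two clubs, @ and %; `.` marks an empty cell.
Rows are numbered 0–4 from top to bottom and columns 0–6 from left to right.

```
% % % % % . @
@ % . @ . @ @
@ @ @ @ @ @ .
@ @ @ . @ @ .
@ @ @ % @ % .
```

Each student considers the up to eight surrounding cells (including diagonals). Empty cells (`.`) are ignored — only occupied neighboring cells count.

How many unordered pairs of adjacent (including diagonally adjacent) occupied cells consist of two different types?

17

Scan each occupied cell's neighbors to the right and below (and the two forward diagonals) so each pair is counted once.
From row 0: 6 unlike of 15 pairs (running 6/15).
From row 1: 4 unlike of 13 pairs (running 10/28).
From row 2: 0 unlike of 18 pairs (running 10/46).
From row 3: 4 unlike of 16 pairs (running 14/62).
From row 4: 3 unlike of 5 pairs (running 17/67).
Total adjacent occupied pairs: 67; unlike-type pairs: 17.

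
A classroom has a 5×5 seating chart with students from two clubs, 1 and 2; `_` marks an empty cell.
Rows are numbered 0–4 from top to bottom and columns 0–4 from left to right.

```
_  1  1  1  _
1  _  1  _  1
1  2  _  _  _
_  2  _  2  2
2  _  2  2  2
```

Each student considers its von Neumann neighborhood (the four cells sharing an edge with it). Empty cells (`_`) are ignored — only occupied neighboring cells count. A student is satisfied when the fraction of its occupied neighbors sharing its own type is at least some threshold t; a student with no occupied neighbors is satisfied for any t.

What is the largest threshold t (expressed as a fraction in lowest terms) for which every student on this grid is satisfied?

1/2

Row 0: (0,1)1 1/1 · (0,2)1 3/3 · (0,3)1 1/1
Row 1: (1,0)1 1/1 · (1,2)1 1/1 · (1,4)1 — no occupied neighbors
Row 2: (2,0)1 1/2 · (2,1)2 1/2
Row 3: (3,1)2 1/1 · (3,3)2 2/2 · (3,4)2 2/2
Row 4: (4,0)2 — no occupied neighbors · (4,2)2 1/1 · (4,3)2 3/3 · (4,4)2 2/2
The smallest same-type fraction is 1/2 at (2,0), which reduces to 1/2. Any threshold above that leaves this student unsatisfied.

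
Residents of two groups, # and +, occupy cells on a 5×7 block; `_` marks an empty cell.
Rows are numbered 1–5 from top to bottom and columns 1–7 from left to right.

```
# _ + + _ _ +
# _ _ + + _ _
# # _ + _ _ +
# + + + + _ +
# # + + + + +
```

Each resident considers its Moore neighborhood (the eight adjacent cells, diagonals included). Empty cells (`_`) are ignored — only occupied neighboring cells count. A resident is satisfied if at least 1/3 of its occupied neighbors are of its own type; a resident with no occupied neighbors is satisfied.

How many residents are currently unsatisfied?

(1,1)# 1/1 ok
(1,3)+ 2/2 ok
(1,4)+ 3/3 ok
(1,7)+ 0/0 ok
(2,1)# 3/3 ok
(2,4)+ 4/4 ok
(2,5)+ 3/3 ok
(3,1)# 3/4 ok
(3,2)# 3/5 ok
(3,4)+ 5/5 ok
(3,7)+ 1/1 ok
(4,1)# 4/5 ok
(4,2)+ 2/7 unhappy
(4,3)+ 5/7 ok
(4,4)+ 6/6 ok
(4,5)+ 5/5 ok
(4,7)+ 3/3 ok
(5,1)# 2/3 ok
(5,2)# 2/5 ok
(5,3)+ 4/5 ok
(5,4)+ 5/5 ok
(5,5)+ 4/4 ok
(5,6)+ 4/4 ok
(5,7)+ 2/2 ok
Unsatisfied: (4,2) — 1 in total.

1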